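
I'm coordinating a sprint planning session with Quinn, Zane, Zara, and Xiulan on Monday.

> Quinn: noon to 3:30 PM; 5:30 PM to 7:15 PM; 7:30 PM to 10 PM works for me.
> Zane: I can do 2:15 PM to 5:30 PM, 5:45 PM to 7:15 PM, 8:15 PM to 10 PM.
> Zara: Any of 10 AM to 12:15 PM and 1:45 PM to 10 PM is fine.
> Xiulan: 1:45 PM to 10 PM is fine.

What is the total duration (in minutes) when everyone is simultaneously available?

270

Quinn ∩ Zane: 14:15-15:30, 17:45-19:15, 20:15-22:00.
Quinn ∩ Zane ∩ Zara: 14:15-15:30, 17:45-19:15, 20:15-22:00.
Quinn ∩ Zane ∩ Zara ∩ Xiulan: 14:15-15:30, 17:45-19:15, 20:15-22:00.
Summing the common windows: 75 + 90 + 105 = 270 minutes.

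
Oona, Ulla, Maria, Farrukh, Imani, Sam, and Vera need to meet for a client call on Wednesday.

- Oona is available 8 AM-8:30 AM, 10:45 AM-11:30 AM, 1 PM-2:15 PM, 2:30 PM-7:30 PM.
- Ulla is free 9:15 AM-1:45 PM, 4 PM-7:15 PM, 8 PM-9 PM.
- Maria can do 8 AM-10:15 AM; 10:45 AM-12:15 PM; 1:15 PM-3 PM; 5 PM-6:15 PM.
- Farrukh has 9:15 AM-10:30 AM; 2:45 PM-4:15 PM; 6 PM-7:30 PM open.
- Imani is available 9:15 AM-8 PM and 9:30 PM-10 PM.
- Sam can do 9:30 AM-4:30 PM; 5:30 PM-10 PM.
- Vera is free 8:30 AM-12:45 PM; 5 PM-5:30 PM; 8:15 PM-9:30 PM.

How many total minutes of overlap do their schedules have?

0

Oona ∩ Ulla: 10:45-11:30, 13:00-13:45, 16:00-19:15.
Oona ∩ Ulla ∩ Maria: 10:45-11:30, 13:15-13:45, 17:00-18:15.
Oona ∩ Ulla ∩ Maria ∩ Farrukh: 18:00-18:15.
Oona ∩ Ulla ∩ Maria ∩ Farrukh ∩ Imani: 18:00-18:15.
Oona ∩ Ulla ∩ Maria ∩ Farrukh ∩ Imani ∩ Sam: 18:00-18:15.
Oona ∩ Ulla ∩ Maria ∩ Farrukh ∩ Imani ∩ Sam ∩ Vera: ∅.
There is no time when everyone is free.
There is no common window, so the total is 0 minutes.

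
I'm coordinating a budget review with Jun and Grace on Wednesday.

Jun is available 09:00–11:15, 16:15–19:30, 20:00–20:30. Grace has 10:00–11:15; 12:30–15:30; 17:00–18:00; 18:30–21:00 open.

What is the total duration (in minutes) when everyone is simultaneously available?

Jun ∩ Grace: 10:00-11:15, 17:00-18:00, 18:30-19:30, 20:00-20:30.
Summing the common windows: 75 + 60 + 60 + 30 = 225 minutes.

225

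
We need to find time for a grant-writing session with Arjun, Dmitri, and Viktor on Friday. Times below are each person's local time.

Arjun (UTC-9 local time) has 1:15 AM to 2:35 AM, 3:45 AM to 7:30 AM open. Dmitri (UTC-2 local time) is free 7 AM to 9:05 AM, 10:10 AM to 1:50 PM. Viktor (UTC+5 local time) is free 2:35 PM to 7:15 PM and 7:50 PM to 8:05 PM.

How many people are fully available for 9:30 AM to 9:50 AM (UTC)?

1

Arjun in UTC: 10:15-11:35, 12:45-16:30 (add 9h to convert from UTC-9).
Dmitri in UTC: 09:00-11:05, 12:10-15:50 (add 2h to convert from UTC-2).
Viktor in UTC: 09:35-14:15, 14:50-15:05 (subtract 5h to convert from UTC+5).
Dmitri can make the full 09:30-09:50 slot — that's 1.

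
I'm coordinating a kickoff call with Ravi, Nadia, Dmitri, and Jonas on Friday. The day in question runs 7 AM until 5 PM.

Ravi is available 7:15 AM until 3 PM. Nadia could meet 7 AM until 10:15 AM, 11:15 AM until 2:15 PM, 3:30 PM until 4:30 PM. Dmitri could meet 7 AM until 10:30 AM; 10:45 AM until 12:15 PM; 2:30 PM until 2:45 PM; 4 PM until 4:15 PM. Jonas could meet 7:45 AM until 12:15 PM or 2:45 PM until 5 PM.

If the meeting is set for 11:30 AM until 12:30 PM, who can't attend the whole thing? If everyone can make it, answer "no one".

Ravi: free for 11:30-12:30. Nadia: free for 11:30-12:30. Dmitri: not fully free for 11:30-12:30. Jonas: not fully free for 11:30-12:30.

Dmitri, Jonas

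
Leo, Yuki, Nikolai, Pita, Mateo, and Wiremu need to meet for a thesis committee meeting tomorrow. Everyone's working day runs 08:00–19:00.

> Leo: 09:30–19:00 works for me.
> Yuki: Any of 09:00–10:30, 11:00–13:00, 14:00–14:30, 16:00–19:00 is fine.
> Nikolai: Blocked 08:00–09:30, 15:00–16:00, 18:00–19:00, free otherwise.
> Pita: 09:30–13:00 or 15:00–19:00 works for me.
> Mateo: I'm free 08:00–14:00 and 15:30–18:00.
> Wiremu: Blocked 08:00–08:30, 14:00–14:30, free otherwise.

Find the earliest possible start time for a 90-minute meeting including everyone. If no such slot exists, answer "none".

Leo free: 09:30-19:00.
Yuki free: 09:00-10:30, 11:00-13:00, 14:00-14:30, 16:00-19:00.
Nikolai free: 09:30-15:00, 16:00-18:00 (invert busy blocks within the working day).
Pita free: 09:30-13:00, 15:00-19:00.
Mateo free: 08:00-14:00, 15:30-18:00.
Wiremu free: 08:30-14:00, 14:30-19:00 (invert busy blocks within the working day).
Leo ∩ Yuki: 09:30-10:30, 11:00-13:00, 14:00-14:30, 16:00-19:00.
Leo ∩ Yuki ∩ Nikolai: 09:30-10:30, 11:00-13:00, 14:00-14:30, 16:00-18:00.
Leo ∩ Yuki ∩ Nikolai ∩ Pita: 09:30-10:30, 11:00-13:00, 16:00-18:00.
Leo ∩ Yuki ∩ Nikolai ∩ Pita ∩ Mateo: 09:30-10:30, 11:00-13:00, 16:00-18:00.
Leo ∩ Yuki ∩ Nikolai ∩ Pita ∩ Mateo ∩ Wiremu: 09:30-10:30, 11:00-13:00, 16:00-18:00.
The first common window of at least 90 minutes is 11:00-13:00, so the earliest start is 11:00.

11:00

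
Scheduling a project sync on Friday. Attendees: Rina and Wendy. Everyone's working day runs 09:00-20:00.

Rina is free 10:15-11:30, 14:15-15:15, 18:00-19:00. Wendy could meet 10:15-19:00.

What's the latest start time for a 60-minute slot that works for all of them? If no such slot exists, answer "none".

Rina ∩ Wendy: 10:15-11:30, 14:15-15:15, 18:00-19:00.
The last common window of at least 60 minutes is 18:00-19:00; a 60-minute meeting can start as late as 18:00 and still end by 19:00.

18:00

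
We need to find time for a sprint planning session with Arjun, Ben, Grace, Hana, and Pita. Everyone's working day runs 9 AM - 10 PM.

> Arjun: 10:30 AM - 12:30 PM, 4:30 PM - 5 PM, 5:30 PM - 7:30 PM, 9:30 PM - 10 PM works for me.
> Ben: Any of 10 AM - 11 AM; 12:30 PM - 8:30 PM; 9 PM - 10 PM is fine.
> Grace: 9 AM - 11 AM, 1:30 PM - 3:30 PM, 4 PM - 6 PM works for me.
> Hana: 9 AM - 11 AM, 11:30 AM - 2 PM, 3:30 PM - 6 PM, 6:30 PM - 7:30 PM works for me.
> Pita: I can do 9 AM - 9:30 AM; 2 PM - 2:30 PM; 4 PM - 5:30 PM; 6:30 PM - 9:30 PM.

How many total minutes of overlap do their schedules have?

30

Arjun ∩ Ben: 10:30-11:00, 16:30-17:00, 17:30-19:30, 21:30-22:00.
Arjun ∩ Ben ∩ Grace: 10:30-11:00, 16:30-17:00, 17:30-18:00.
Arjun ∩ Ben ∩ Grace ∩ Hana: 10:30-11:00, 16:30-17:00, 17:30-18:00.
Arjun ∩ Ben ∩ Grace ∩ Hana ∩ Pita: 16:30-17:00.
That's a single block of 30 minutes.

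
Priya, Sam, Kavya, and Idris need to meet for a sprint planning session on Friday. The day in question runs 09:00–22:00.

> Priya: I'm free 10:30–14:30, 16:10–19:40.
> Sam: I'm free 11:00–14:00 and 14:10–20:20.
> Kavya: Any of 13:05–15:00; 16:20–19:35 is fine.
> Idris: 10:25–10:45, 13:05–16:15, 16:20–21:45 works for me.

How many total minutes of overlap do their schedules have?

Priya ∩ Sam: 11:00-14:00, 14:10-14:30, 16:10-19:40.
Priya ∩ Sam ∩ Kavya: 13:05-14:00, 14:10-14:30, 16:20-19:35.
Priya ∩ Sam ∩ Kavya ∩ Idris: 13:05-14:00, 14:10-14:30, 16:20-19:35.
Those are the intersection windows.
Summing the common windows: 55 + 20 + 195 = 270 minutes.

270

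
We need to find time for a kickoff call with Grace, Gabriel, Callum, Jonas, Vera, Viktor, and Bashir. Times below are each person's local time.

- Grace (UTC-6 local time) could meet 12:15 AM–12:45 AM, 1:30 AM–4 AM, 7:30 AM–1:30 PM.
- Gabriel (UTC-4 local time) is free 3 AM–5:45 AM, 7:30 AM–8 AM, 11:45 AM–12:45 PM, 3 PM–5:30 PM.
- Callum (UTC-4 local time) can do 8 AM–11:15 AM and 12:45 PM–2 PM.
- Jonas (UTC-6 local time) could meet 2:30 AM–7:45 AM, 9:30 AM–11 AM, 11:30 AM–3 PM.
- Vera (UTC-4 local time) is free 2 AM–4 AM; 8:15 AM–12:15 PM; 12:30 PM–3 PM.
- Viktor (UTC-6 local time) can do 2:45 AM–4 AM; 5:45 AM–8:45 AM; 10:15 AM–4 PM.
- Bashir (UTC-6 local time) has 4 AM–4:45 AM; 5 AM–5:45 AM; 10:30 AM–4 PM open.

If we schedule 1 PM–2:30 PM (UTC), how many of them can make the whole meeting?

Grace in UTC: 06:15-06:45, 07:30-10:00, 13:30-19:30 (add 6h to convert from UTC-6).
Gabriel in UTC: 07:00-09:45, 11:30-12:00, 15:45-16:45, 19:00-21:30 (add 4h to convert from UTC-4).
Callum in UTC: 12:00-15:15, 16:45-18:00 (add 4h to convert from UTC-4).
Jonas in UTC: 08:30-13:45, 15:30-17:00, 17:30-21:00 (add 6h to convert from UTC-6).
Vera in UTC: 06:00-08:00, 12:15-16:15, 16:30-19:00 (add 4h to convert from UTC-4).
Viktor in UTC: 08:45-10:00, 11:45-14:45, 16:15-22:00 (add 6h to convert from UTC-6).
Bashir in UTC: 10:00-10:45, 11:00-11:45, 16:30-22:00 (add 6h to convert from UTC-6).
Callum, Vera, and Viktor can make the full 13:00-14:30 slot — that's 3.

3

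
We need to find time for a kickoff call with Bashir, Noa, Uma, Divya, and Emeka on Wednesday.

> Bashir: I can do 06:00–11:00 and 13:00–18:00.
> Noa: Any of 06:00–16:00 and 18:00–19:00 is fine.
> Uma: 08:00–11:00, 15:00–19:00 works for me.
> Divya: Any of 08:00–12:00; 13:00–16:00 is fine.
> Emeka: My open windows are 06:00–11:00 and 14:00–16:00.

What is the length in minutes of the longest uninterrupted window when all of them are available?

180

Bashir ∩ Noa: 06:00-11:00, 13:00-16:00.
Bashir ∩ Noa ∩ Uma: 08:00-11:00, 15:00-16:00.
Bashir ∩ Noa ∩ Uma ∩ Divya: 08:00-11:00, 15:00-16:00.
Bashir ∩ Noa ∩ Uma ∩ Divya ∩ Emeka: 08:00-11:00, 15:00-16:00.
So the common availability across everyone is 08:00-11:00, 15:00-16:00.
The longest is 08:00-11:00 at 180 minutes.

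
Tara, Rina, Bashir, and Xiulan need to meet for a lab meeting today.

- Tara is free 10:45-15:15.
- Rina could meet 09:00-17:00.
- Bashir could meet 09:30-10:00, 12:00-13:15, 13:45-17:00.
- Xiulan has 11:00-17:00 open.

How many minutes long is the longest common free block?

Tara ∩ Rina: 10:45-15:15.
Tara ∩ Rina ∩ Bashir: 12:00-13:15, 13:45-15:15.
Tara ∩ Rina ∩ Bashir ∩ Xiulan: 12:00-13:15, 13:45-15:15.
So the common availability across everyone is 12:00-13:15, 13:45-15:15.
The longest is 13:45-15:15 at 90 minutes.

90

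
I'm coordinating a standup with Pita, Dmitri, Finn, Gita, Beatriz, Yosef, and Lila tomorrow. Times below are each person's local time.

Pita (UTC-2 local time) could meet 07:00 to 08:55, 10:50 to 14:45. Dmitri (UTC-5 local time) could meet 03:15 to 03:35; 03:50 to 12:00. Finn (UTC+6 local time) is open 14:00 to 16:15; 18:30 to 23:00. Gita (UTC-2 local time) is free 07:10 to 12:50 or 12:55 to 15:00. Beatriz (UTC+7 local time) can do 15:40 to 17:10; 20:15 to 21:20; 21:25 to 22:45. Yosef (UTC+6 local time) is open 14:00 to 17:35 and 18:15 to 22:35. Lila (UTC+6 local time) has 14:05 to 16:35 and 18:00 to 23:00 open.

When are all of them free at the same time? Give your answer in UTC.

09:10-10:10, 13:15-14:20, 14:25-14:50, 14:55-15:45

Pita in UTC: 09:00-10:55, 12:50-16:45 (add 2h to convert from UTC-2).
Dmitri in UTC: 08:15-08:35, 08:50-17:00 (add 5h to convert from UTC-5).
Finn in UTC: 08:00-10:15, 12:30-17:00 (subtract 6h to convert from UTC+6).
Gita in UTC: 09:10-14:50, 14:55-17:00 (add 2h to convert from UTC-2).
Beatriz in UTC: 08:40-10:10, 13:15-14:20, 14:25-15:45 (subtract 7h to convert from UTC+7).
Yosef in UTC: 08:00-11:35, 12:15-16:35 (subtract 6h to convert from UTC+6).
Lila in UTC: 08:05-10:35, 12:00-17:00 (subtract 6h to convert from UTC+6).
Pita ∩ Dmitri: 09:00-10:55, 12:50-16:45.
Pita ∩ Dmitri ∩ Finn: 09:00-10:15, 12:50-16:45.
Pita ∩ Dmitri ∩ Finn ∩ Gita: 09:10-10:15, 12:50-14:50, 14:55-16:45.
Pita ∩ Dmitri ∩ Finn ∩ Gita ∩ Beatriz: 09:10-10:10, 13:15-14:20, 14:25-14:50, 14:55-15:45.
Pita ∩ Dmitri ∩ Finn ∩ Gita ∩ Beatriz ∩ Yosef: 09:10-10:10, 13:15-14:20, 14:25-14:50, 14:55-15:45.
Pita ∩ Dmitri ∩ Finn ∩ Gita ∩ Beatriz ∩ Yosef ∩ Lila: 09:10-10:10, 13:15-14:20, 14:25-14:50, 14:55-15:45.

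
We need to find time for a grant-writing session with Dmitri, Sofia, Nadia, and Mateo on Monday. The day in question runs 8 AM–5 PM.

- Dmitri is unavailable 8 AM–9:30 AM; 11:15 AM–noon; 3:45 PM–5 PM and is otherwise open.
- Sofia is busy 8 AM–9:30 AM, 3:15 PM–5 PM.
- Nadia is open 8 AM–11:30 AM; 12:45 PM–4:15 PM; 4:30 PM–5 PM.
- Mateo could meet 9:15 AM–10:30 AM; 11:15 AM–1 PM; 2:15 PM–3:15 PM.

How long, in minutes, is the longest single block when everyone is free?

Dmitri free: 09:30-11:15, 12:00-15:45 (invert busy blocks within the working day).
Sofia free: 09:30-15:15 (invert busy blocks within the working day).
Nadia free: 08:00-11:30, 12:45-16:15, 16:30-17:00.
Mateo free: 09:15-10:30, 11:15-13:00, 14:15-15:15.
Dmitri ∩ Sofia: 09:30-11:15, 12:00-15:15.
Dmitri ∩ Sofia ∩ Nadia: 09:30-11:15, 12:45-15:15.
Dmitri ∩ Sofia ∩ Nadia ∩ Mateo: 09:30-10:30, 12:45-13:00, 14:15-15:15.
So the common availability across everyone is 09:30-10:30, 12:45-13:00, 14:15-15:15.
The longest is 09:30-10:30 at 60 minutes.

60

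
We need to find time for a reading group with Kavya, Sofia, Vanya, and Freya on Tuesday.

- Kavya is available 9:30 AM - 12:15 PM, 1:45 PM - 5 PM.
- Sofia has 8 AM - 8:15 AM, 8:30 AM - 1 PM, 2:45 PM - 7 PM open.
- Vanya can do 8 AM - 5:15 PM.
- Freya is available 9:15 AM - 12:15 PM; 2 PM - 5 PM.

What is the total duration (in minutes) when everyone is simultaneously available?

Kavya ∩ Sofia: 09:30-12:15, 14:45-17:00.
Kavya ∩ Sofia ∩ Vanya: 09:30-12:15, 14:45-17:00.
Kavya ∩ Sofia ∩ Vanya ∩ Freya: 09:30-12:15, 14:45-17:00.
Summing the common windows: 165 + 135 = 300 minutes.

300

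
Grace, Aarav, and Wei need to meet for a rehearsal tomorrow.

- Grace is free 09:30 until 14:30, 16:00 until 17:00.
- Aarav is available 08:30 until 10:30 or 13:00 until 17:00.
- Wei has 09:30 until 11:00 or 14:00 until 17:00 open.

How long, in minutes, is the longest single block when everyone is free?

Grace ∩ Aarav: 09:30-10:30, 13:00-14:30, 16:00-17:00.
Grace ∩ Aarav ∩ Wei: 09:30-10:30, 14:00-14:30, 16:00-17:00.
Those are the intersection windows.
The longest is 09:30-10:30 at 60 minutes.

60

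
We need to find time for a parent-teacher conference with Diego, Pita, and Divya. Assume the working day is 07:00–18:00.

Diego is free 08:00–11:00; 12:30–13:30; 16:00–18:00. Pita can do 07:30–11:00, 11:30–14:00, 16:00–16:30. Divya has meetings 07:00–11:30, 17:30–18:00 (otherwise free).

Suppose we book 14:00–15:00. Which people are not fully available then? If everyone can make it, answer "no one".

Diego free: 08:00-11:00, 12:30-13:30, 16:00-18:00.
Pita free: 07:30-11:00, 11:30-14:00, 16:00-16:30.
Divya free: 11:30-17:30 (invert busy blocks within the working day).
Diego: not fully free for 14:00-15:00. Pita: not fully free for 14:00-15:00. Divya: free for 14:00-15:00.

Diego, Pita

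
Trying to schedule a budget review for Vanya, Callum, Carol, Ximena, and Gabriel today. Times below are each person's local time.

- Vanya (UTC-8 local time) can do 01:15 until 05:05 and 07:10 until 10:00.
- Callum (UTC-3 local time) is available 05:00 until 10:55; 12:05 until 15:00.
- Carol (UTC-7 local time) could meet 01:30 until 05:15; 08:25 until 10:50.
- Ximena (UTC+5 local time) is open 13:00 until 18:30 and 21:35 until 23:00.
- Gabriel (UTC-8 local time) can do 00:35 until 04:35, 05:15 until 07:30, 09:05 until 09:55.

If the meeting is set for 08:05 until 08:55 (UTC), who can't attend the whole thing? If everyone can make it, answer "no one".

Carol, Gabriel, Vanya

Vanya in UTC: 09:15-13:05, 15:10-18:00 (add 8h to convert from UTC-8).
Callum in UTC: 08:00-13:55, 15:05-18:00 (add 3h to convert from UTC-3).
Carol in UTC: 08:30-12:15, 15:25-17:50 (add 7h to convert from UTC-7).
Ximena in UTC: 08:00-13:30, 16:35-18:00 (subtract 5h to convert from UTC+5).
Gabriel in UTC: 08:35-12:35, 13:15-15:30, 17:05-17:55 (add 8h to convert from UTC-8).
Vanya: not fully free for 08:05-08:55. Callum: free for 08:05-08:55. Carol: not fully free for 08:05-08:55. Ximena: free for 08:05-08:55. Gabriel: not fully free for 08:05-08:55.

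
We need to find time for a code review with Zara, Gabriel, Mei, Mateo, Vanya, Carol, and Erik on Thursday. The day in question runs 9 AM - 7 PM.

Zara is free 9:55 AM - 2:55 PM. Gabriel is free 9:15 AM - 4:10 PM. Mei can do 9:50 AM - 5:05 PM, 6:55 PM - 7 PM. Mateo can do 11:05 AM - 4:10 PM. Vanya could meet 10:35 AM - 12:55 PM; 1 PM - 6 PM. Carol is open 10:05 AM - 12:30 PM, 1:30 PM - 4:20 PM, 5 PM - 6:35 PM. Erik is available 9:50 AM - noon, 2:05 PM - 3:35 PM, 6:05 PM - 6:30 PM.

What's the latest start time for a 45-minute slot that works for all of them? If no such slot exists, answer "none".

14:10

Zara ∩ Gabriel: 09:55-14:55.
Zara ∩ Gabriel ∩ Mei: 09:55-14:55.
Zara ∩ Gabriel ∩ Mei ∩ Mateo: 11:05-14:55.
Zara ∩ Gabriel ∩ Mei ∩ Mateo ∩ Vanya: 11:05-12:55, 13:00-14:55.
Zara ∩ Gabriel ∩ Mei ∩ Mateo ∩ Vanya ∩ Carol: 11:05-12:30, 13:30-14:55.
Zara ∩ Gabriel ∩ Mei ∩ Mateo ∩ Vanya ∩ Carol ∩ Erik: 11:05-12:00, 14:05-14:55.
Those are the intersection windows.
The last common window of at least 45 minutes is 14:05-14:55; a 45-minute meeting can start as late as 14:10 and still end by 14:55.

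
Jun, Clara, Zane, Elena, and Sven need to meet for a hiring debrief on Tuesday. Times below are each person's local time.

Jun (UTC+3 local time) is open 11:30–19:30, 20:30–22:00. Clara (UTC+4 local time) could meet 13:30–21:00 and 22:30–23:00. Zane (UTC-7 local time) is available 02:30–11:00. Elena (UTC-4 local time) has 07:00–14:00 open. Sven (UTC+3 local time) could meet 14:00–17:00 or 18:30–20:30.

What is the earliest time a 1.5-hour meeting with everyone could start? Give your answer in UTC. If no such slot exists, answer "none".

11:00

Jun in UTC: 08:30-16:30, 17:30-19:00 (subtract 3h to convert from UTC+3).
Clara in UTC: 09:30-17:00, 18:30-19:00 (subtract 4h to convert from UTC+4).
Zane in UTC: 09:30-18:00 (add 7h to convert from UTC-7).
Elena in UTC: 11:00-18:00 (add 4h to convert from UTC-4).
Sven in UTC: 11:00-14:00, 15:30-17:30 (subtract 3h to convert from UTC+3).
Jun ∩ Clara: 09:30-16:30, 18:30-19:00.
Jun ∩ Clara ∩ Zane: 09:30-16:30.
Jun ∩ Clara ∩ Zane ∩ Elena: 11:00-16:30.
Jun ∩ Clara ∩ Zane ∩ Elena ∩ Sven: 11:00-14:00, 15:30-16:30.
The first common window of at least 90 minutes is 11:00-14:00, so the earliest start is 11:00.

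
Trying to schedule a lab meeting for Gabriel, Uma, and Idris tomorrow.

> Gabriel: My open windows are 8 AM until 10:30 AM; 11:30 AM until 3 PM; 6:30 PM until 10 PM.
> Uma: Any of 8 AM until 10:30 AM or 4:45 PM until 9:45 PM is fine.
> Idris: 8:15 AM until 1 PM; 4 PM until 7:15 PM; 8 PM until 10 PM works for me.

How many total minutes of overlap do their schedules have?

285

Gabriel ∩ Uma: 08:00-10:30, 18:30-21:45.
Gabriel ∩ Uma ∩ Idris: 08:15-10:30, 18:30-19:15, 20:00-21:45.
Summing the common windows: 135 + 45 + 105 = 285 minutes.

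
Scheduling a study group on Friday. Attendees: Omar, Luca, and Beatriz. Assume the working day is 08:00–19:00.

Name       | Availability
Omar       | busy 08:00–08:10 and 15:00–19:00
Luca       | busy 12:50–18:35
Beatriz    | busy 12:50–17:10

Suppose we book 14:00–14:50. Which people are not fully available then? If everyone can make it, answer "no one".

Beatriz, Luca

Omar free: 08:10-15:00 (invert busy blocks within the working day).
Luca free: 08:00-12:50, 18:35-19:00 (invert busy blocks within the working day).
Beatriz free: 08:00-12:50, 17:10-19:00 (invert busy blocks within the working day).
Omar: free for 14:00-14:50. Luca: not fully free for 14:00-14:50. Beatriz: not fully free for 14:00-14:50.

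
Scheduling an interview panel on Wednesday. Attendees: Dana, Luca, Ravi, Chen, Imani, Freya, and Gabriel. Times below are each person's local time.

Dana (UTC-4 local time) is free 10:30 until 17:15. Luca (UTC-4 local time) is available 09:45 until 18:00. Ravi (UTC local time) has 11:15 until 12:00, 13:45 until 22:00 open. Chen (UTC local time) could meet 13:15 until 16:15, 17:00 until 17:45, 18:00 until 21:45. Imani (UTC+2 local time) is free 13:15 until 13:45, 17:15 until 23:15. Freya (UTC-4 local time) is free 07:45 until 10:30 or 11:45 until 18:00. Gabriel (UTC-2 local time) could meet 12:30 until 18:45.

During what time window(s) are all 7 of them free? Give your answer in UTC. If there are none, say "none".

Dana in UTC: 14:30-21:15 (add 4h to convert from UTC-4).
Luca in UTC: 13:45-22:00 (add 4h to convert from UTC-4).
Ravi in UTC: 11:15-12:00, 13:45-22:00.
Chen in UTC: 13:15-16:15, 17:00-17:45, 18:00-21:45.
Imani in UTC: 11:15-11:45, 15:15-21:15 (subtract 2h to convert from UTC+2).
Freya in UTC: 11:45-14:30, 15:45-22:00 (add 4h to convert from UTC-4).
Gabriel in UTC: 14:30-20:45 (add 2h to convert from UTC-2).
Dana ∩ Luca: 14:30-21:15.
Dana ∩ Luca ∩ Ravi: 14:30-21:15.
Dana ∩ Luca ∩ Ravi ∩ Chen: 14:30-16:15, 17:00-17:45, 18:00-21:15.
Dana ∩ Luca ∩ Ravi ∩ Chen ∩ Imani: 15:15-16:15, 17:00-17:45, 18:00-21:15.
Dana ∩ Luca ∩ Ravi ∩ Chen ∩ Imani ∩ Freya: 15:45-16:15, 17:00-17:45, 18:00-21:15.
Dana ∩ Luca ∩ Ravi ∩ Chen ∩ Imani ∩ Freya ∩ Gabriel: 15:45-16:15, 17:00-17:45, 18:00-20:45.

15:45-16:15, 17:00-17:45, 18:00-20:45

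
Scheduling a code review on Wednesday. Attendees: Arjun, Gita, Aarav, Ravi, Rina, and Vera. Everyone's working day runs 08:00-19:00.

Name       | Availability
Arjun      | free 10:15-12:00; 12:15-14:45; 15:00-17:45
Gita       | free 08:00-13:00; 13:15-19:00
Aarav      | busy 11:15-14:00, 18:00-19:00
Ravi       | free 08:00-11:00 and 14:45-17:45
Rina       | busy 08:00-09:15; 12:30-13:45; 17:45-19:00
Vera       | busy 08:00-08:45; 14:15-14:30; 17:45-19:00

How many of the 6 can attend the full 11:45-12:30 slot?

Arjun free: 10:15-12:00, 12:15-14:45, 15:00-17:45.
Gita free: 08:00-13:00, 13:15-19:00.
Aarav free: 08:00-11:15, 14:00-18:00 (invert busy blocks within the working day).
Ravi free: 08:00-11:00, 14:45-17:45.
Rina free: 09:15-12:30, 13:45-17:45 (invert busy blocks within the working day).
Vera free: 08:45-14:15, 14:30-17:45 (invert busy blocks within the working day).
Gita, Rina, and Vera can make the full 11:45-12:30 slot — that's 3.

3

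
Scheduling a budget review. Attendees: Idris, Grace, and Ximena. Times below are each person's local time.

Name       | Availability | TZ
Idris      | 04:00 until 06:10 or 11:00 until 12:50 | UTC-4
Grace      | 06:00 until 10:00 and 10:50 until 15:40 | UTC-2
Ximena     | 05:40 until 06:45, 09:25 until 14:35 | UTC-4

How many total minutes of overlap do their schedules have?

140

Idris in UTC: 08:00-10:10, 15:00-16:50 (add 4h to convert from UTC-4).
Grace in UTC: 08:00-12:00, 12:50-17:40 (add 2h to convert from UTC-2).
Ximena in UTC: 09:40-10:45, 13:25-18:35 (add 4h to convert from UTC-4).
Idris ∩ Grace: 08:00-10:10, 15:00-16:50.
Idris ∩ Grace ∩ Ximena: 09:40-10:10, 15:00-16:50.
So the common availability across everyone is 09:40-10:10, 15:00-16:50.
Summing the common windows: 30 + 110 = 140 minutes.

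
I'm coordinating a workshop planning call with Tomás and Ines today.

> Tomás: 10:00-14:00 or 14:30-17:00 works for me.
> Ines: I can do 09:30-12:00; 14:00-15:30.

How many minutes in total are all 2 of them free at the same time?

Tomás ∩ Ines: 10:00-12:00, 14:30-15:30.
Summing the common windows: 120 + 60 = 180 minutes.

180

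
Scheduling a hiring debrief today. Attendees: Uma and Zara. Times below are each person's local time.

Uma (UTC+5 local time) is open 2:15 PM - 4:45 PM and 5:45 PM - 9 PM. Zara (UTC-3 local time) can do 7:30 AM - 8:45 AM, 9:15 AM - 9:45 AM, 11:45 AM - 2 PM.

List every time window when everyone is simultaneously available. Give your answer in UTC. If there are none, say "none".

Uma in UTC: 09:15-11:45, 12:45-16:00 (subtract 5h to convert from UTC+5).
Zara in UTC: 10:30-11:45, 12:15-12:45, 14:45-17:00 (add 3h to convert from UTC-3).
Uma ∩ Zara: 10:30-11:45, 14:45-16:00.

10:30-11:45, 14:45-16:00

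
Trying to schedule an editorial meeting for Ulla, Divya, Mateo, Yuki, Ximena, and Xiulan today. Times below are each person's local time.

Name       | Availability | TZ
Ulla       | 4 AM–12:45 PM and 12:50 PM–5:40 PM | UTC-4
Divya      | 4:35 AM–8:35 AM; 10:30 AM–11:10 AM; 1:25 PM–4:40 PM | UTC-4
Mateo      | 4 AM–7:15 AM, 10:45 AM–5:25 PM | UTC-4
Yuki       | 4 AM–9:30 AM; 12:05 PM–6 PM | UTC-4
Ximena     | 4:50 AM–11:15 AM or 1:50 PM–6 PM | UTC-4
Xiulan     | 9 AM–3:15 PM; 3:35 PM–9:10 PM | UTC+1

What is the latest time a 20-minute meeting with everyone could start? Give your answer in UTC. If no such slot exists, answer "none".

Ulla in UTC: 08:00-16:45, 16:50-21:40 (add 4h to convert from UTC-4).
Divya in UTC: 08:35-12:35, 14:30-15:10, 17:25-20:40 (add 4h to convert from UTC-4).
Mateo in UTC: 08:00-11:15, 14:45-21:25 (add 4h to convert from UTC-4).
Yuki in UTC: 08:00-13:30, 16:05-22:00 (add 4h to convert from UTC-4).
Ximena in UTC: 08:50-15:15, 17:50-22:00 (add 4h to convert from UTC-4).
Xiulan in UTC: 08:00-14:15, 14:35-20:10 (subtract 1h to convert from UTC+1).
Ulla ∩ Divya: 08:35-12:35, 14:30-15:10, 17:25-20:40.
Ulla ∩ Divya ∩ Mateo: 08:35-11:15, 14:45-15:10, 17:25-20:40.
Ulla ∩ Divya ∩ Mateo ∩ Yuki: 08:35-11:15, 17:25-20:40.
Ulla ∩ Divya ∩ Mateo ∩ Yuki ∩ Ximena: 08:50-11:15, 17:50-20:40.
Ulla ∩ Divya ∩ Mateo ∩ Yuki ∩ Ximena ∩ Xiulan: 08:50-11:15, 17:50-20:10.
The last common window of at least 20 minutes is 17:50-20:10; a 20-minute meeting can start as late as 19:50 and still end by 20:10.

19:50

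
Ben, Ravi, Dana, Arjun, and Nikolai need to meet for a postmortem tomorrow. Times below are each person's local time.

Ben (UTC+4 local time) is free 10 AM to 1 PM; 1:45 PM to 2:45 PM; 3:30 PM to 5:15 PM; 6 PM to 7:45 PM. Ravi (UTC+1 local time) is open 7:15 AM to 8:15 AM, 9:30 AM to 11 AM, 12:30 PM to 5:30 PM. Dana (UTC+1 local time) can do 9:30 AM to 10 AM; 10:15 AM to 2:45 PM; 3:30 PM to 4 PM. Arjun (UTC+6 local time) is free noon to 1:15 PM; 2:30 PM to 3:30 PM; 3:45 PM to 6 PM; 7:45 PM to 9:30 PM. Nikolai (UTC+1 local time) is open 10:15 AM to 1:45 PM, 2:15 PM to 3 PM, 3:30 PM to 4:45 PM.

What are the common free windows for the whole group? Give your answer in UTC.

Ben in UTC: 06:00-09:00, 09:45-10:45, 11:30-13:15, 14:00-15:45 (subtract 4h to convert from UTC+4).
Ravi in UTC: 06:15-07:15, 08:30-10:00, 11:30-16:30 (subtract 1h to convert from UTC+1).
Dana in UTC: 08:30-09:00, 09:15-13:45, 14:30-15:00 (subtract 1h to convert from UTC+1).
Arjun in UTC: 06:00-07:15, 08:30-09:30, 09:45-12:00, 13:45-15:30 (subtract 6h to convert from UTC+6).
Nikolai in UTC: 09:15-12:45, 13:15-14:00, 14:30-15:45 (subtract 1h to convert from UTC+1).
Ben ∩ Ravi: 06:15-07:15, 08:30-09:00, 09:45-10:00, 11:30-13:15, 14:00-15:45.
Ben ∩ Ravi ∩ Dana: 08:30-09:00, 09:45-10:00, 11:30-13:15, 14:30-15:00.
Ben ∩ Ravi ∩ Dana ∩ Arjun: 08:30-09:00, 09:45-10:00, 11:30-12:00, 14:30-15:00.
Ben ∩ Ravi ∩ Dana ∩ Arjun ∩ Nikolai: 09:45-10:00, 11:30-12:00, 14:30-15:00.

09:45-10:00, 11:30-12:00, 14:30-15:00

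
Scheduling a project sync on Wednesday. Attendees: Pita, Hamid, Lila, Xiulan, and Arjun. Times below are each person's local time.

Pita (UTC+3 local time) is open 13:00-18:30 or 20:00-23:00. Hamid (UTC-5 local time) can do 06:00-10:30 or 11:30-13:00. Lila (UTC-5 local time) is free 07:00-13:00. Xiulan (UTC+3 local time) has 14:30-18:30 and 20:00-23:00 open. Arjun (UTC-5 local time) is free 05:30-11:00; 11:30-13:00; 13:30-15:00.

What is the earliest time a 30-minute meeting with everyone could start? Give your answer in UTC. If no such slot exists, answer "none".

Pita in UTC: 10:00-15:30, 17:00-20:00 (subtract 3h to convert from UTC+3).
Hamid in UTC: 11:00-15:30, 16:30-18:00 (add 5h to convert from UTC-5).
Lila in UTC: 12:00-18:00 (add 5h to convert from UTC-5).
Xiulan in UTC: 11:30-15:30, 17:00-20:00 (subtract 3h to convert from UTC+3).
Arjun in UTC: 10:30-16:00, 16:30-18:00, 18:30-20:00 (add 5h to convert from UTC-5).
Pita ∩ Hamid: 11:00-15:30, 17:00-18:00.
Pita ∩ Hamid ∩ Lila: 12:00-15:30, 17:00-18:00.
Pita ∩ Hamid ∩ Lila ∩ Xiulan: 12:00-15:30, 17:00-18:00.
Pita ∩ Hamid ∩ Lila ∩ Xiulan ∩ Arjun: 12:00-15:30, 17:00-18:00.
The first common window of at least 30 minutes is 12:00-15:30, so the earliest start is 12:00.

12:00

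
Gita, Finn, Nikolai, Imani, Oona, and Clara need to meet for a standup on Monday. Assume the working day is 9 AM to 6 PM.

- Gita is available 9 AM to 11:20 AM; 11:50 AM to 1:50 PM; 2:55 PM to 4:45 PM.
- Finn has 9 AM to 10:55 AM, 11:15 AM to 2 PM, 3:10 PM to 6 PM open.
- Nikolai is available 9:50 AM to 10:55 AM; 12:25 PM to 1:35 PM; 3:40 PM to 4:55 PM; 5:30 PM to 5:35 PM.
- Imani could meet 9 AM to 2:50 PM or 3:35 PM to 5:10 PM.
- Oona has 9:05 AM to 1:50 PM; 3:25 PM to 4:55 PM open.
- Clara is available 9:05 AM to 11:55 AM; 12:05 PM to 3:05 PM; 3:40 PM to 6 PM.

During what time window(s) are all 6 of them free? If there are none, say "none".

09:50-10:55, 12:25-13:35, 15:40-16:45

Gita ∩ Finn: 09:00-10:55, 11:15-11:20, 11:50-13:50, 15:10-16:45.
Gita ∩ Finn ∩ Nikolai: 09:50-10:55, 12:25-13:35, 15:40-16:45.
Gita ∩ Finn ∩ Nikolai ∩ Imani: 09:50-10:55, 12:25-13:35, 15:40-16:45.
Gita ∩ Finn ∩ Nikolai ∩ Imani ∩ Oona: 09:50-10:55, 12:25-13:35, 15:40-16:45.
Gita ∩ Finn ∩ Nikolai ∩ Imani ∩ Oona ∩ Clara: 09:50-10:55, 12:25-13:35, 15:40-16:45.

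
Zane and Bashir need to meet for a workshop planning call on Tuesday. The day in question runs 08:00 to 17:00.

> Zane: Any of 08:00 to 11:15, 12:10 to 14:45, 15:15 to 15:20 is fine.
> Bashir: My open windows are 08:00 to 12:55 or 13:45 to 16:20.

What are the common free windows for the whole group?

Zane ∩ Bashir: 08:00-11:15, 12:10-12:55, 13:45-14:45, 15:15-15:20.

08:00-11:15, 12:10-12:55, 13:45-14:45, 15:15-15:20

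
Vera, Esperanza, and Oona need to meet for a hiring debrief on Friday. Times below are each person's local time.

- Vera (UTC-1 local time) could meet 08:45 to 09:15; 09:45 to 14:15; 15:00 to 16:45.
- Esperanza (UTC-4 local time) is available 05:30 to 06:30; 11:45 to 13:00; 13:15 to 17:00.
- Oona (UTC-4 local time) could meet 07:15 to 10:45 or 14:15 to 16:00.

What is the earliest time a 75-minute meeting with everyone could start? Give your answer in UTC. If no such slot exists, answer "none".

Vera in UTC: 09:45-10:15, 10:45-15:15, 16:00-17:45 (add 1h to convert from UTC-1).
Esperanza in UTC: 09:30-10:30, 15:45-17:00, 17:15-21:00 (add 4h to convert from UTC-4).
Oona in UTC: 11:15-14:45, 18:15-20:00 (add 4h to convert from UTC-4).
Vera ∩ Esperanza: 09:45-10:15, 16:00-17:00, 17:15-17:45.
Vera ∩ Esperanza ∩ Oona: ∅.
There is no time when everyone is free.
No common window is at least 75 minutes long.

none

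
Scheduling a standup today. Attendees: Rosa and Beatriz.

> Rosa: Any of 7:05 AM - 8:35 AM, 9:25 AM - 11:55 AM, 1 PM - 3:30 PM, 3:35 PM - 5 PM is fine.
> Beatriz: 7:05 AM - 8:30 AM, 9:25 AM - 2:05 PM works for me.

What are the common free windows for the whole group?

Rosa ∩ Beatriz: 07:05-08:30, 09:25-11:55, 13:00-14:05.

07:05-08:30, 09:25-11:55, 13:00-14:05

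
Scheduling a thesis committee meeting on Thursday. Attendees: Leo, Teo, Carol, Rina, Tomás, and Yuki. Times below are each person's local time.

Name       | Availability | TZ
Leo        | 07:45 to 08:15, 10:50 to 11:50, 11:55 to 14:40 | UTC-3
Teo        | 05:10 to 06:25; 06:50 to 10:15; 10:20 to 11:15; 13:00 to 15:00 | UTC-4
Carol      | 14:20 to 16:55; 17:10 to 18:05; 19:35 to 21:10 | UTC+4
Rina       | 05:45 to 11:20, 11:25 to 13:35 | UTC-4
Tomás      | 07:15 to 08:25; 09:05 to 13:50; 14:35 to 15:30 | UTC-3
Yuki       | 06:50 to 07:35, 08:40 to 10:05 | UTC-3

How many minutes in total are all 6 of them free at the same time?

Leo in UTC: 10:45-11:15, 13:50-14:50, 14:55-17:40 (add 3h to convert from UTC-3).
Teo in UTC: 09:10-10:25, 10:50-14:15, 14:20-15:15, 17:00-19:00 (add 4h to convert from UTC-4).
Carol in UTC: 10:20-12:55, 13:10-14:05, 15:35-17:10 (subtract 4h to convert from UTC+4).
Rina in UTC: 09:45-15:20, 15:25-17:35 (add 4h to convert from UTC-4).
Tomás in UTC: 10:15-11:25, 12:05-16:50, 17:35-18:30 (add 3h to convert from UTC-3).
Yuki in UTC: 09:50-10:35, 11:40-13:05 (add 3h to convert from UTC-3).
Leo ∩ Teo: 10:50-11:15, 13:50-14:15, 14:20-14:50, 14:55-15:15, 17:00-17:40.
Leo ∩ Teo ∩ Carol: 10:50-11:15, 13:50-14:05, 17:00-17:10.
Leo ∩ Teo ∩ Carol ∩ Rina: 10:50-11:15, 13:50-14:05, 17:00-17:10.
Leo ∩ Teo ∩ Carol ∩ Rina ∩ Tomás: 10:50-11:15, 13:50-14:05.
Leo ∩ Teo ∩ Carol ∩ Rina ∩ Tomás ∩ Yuki: ∅.
There is no time when everyone is free.
There is no common window, so the total is 0 minutes.

0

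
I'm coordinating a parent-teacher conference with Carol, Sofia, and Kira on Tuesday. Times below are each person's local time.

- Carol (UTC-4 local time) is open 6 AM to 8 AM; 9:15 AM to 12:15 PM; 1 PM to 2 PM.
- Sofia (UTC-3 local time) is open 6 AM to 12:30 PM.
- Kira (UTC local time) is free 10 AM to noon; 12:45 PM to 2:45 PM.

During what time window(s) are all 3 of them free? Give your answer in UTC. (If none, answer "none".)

10:00-12:00, 13:15-14:45

Carol in UTC: 10:00-12:00, 13:15-16:15, 17:00-18:00 (add 4h to convert from UTC-4).
Sofia in UTC: 09:00-15:30 (add 3h to convert from UTC-3).
Kira in UTC: 10:00-12:00, 12:45-14:45.
Carol ∩ Sofia: 10:00-12:00, 13:15-15:30.
Carol ∩ Sofia ∩ Kira: 10:00-12:00, 13:15-14:45.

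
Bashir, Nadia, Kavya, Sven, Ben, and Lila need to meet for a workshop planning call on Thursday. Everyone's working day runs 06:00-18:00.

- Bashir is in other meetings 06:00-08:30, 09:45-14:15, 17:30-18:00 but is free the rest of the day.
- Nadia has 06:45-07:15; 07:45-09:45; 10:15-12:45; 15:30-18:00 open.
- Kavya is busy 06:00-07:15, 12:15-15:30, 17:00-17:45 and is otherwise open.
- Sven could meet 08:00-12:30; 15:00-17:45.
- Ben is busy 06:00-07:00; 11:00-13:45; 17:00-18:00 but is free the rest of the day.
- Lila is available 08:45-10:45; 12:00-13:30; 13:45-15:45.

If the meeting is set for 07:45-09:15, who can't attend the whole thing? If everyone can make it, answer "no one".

Bashir, Lila, Sven

Bashir free: 08:30-09:45, 14:15-17:30 (invert busy blocks within the working day).
Nadia free: 06:45-07:15, 07:45-09:45, 10:15-12:45, 15:30-18:00.
Kavya free: 07:15-12:15, 15:30-17:00, 17:45-18:00 (invert busy blocks within the working day).
Sven free: 08:00-12:30, 15:00-17:45.
Ben free: 07:00-11:00, 13:45-17:00 (invert busy blocks within the working day).
Lila free: 08:45-10:45, 12:00-13:30, 13:45-15:45.
Bashir: not fully free for 07:45-09:15. Nadia: free for 07:45-09:15. Kavya: free for 07:45-09:15. Sven: not fully free for 07:45-09:15. Ben: free for 07:45-09:15. Lila: not fully free for 07:45-09:15.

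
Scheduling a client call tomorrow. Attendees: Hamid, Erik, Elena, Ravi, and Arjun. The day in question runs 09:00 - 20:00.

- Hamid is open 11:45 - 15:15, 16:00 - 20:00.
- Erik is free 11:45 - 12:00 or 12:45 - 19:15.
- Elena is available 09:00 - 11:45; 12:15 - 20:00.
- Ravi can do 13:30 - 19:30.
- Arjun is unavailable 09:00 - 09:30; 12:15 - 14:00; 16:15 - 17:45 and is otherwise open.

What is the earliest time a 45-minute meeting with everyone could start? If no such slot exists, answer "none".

Hamid free: 11:45-15:15, 16:00-20:00.
Erik free: 11:45-12:00, 12:45-19:15.
Elena free: 09:00-11:45, 12:15-20:00.
Ravi free: 13:30-19:30.
Arjun free: 09:30-12:15, 14:00-16:15, 17:45-20:00 (invert busy blocks within the working day).
Hamid ∩ Erik: 11:45-12:00, 12:45-15:15, 16:00-19:15.
Hamid ∩ Erik ∩ Elena: 12:45-15:15, 16:00-19:15.
Hamid ∩ Erik ∩ Elena ∩ Ravi: 13:30-15:15, 16:00-19:15.
Hamid ∩ Erik ∩ Elena ∩ Ravi ∩ Arjun: 14:00-15:15, 16:00-16:15, 17:45-19:15.
The first common window of at least 45 minutes is 14:00-15:15, so the earliest start is 14:00.

14:00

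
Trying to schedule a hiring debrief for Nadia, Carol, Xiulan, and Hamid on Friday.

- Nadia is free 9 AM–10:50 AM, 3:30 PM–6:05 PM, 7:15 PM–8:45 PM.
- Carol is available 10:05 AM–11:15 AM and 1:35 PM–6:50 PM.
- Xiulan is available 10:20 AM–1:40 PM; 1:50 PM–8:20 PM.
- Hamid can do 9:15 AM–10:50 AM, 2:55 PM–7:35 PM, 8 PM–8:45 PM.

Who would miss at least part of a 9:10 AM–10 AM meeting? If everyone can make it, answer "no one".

Nadia: free for 09:10-10:00. Carol: not fully free for 09:10-10:00. Xiulan: not fully free for 09:10-10:00. Hamid: not fully free for 09:10-10:00.

Carol, Hamid, Xiulan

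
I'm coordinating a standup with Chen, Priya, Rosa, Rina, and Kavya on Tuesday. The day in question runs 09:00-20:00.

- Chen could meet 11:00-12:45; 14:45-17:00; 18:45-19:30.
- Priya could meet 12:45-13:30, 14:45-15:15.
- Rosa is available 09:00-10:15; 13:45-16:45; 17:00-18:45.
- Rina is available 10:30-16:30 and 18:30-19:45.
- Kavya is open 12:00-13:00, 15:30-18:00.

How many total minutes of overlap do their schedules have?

Chen ∩ Priya: 14:45-15:15.
Chen ∩ Priya ∩ Rosa: 14:45-15:15.
Chen ∩ Priya ∩ Rosa ∩ Rina: 14:45-15:15.
Chen ∩ Priya ∩ Rosa ∩ Rina ∩ Kavya: ∅.
There is no time when everyone is free.
There is no common window, so the total is 0 minutes.

0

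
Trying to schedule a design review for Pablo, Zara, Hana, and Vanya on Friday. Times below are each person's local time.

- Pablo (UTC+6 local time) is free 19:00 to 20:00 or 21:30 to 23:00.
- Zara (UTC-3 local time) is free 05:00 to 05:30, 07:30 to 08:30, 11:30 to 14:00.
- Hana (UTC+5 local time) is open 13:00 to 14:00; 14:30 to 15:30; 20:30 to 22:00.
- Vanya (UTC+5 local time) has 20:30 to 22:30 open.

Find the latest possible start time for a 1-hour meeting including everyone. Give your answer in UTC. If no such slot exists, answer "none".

16:00

Pablo in UTC: 13:00-14:00, 15:30-17:00 (subtract 6h to convert from UTC+6).
Zara in UTC: 08:00-08:30, 10:30-11:30, 14:30-17:00 (add 3h to convert from UTC-3).
Hana in UTC: 08:00-09:00, 09:30-10:30, 15:30-17:00 (subtract 5h to convert from UTC+5).
Vanya in UTC: 15:30-17:30 (subtract 5h to convert from UTC+5).
Pablo ∩ Zara: 15:30-17:00.
Pablo ∩ Zara ∩ Hana: 15:30-17:00.
Pablo ∩ Zara ∩ Hana ∩ Vanya: 15:30-17:00.
The last common window of at least 60 minutes is 15:30-17:00; a 60-minute meeting can start as late as 16:00 and still end by 17:00.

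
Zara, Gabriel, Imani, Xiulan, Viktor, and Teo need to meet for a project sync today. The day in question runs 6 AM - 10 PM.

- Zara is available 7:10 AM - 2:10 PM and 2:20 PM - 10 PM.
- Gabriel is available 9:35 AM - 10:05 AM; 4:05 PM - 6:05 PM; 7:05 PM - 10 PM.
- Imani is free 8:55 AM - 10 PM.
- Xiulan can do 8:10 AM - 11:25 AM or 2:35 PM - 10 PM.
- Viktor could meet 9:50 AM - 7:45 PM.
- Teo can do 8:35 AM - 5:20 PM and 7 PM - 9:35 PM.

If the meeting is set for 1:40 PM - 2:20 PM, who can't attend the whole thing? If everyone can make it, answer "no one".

Zara: not fully free for 13:40-14:20. Gabriel: not fully free for 13:40-14:20. Imani: free for 13:40-14:20. Xiulan: not fully free for 13:40-14:20. Viktor: free for 13:40-14:20. Teo: free for 13:40-14:20.

Gabriel, Xiulan, Zara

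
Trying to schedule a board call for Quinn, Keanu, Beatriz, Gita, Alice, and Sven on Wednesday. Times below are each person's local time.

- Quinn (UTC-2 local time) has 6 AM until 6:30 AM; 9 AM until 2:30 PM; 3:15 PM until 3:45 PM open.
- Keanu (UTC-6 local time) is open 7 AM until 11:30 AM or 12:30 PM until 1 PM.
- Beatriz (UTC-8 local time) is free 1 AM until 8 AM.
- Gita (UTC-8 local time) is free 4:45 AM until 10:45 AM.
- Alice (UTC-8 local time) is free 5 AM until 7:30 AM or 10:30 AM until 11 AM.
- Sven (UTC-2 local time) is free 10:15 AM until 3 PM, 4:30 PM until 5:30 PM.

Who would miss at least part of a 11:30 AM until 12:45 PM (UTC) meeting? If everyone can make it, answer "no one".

Alice, Gita, Keanu, Sven

Quinn in UTC: 08:00-08:30, 11:00-16:30, 17:15-17:45 (add 2h to convert from UTC-2).
Keanu in UTC: 13:00-17:30, 18:30-19:00 (add 6h to convert from UTC-6).
Beatriz in UTC: 09:00-16:00 (add 8h to convert from UTC-8).
Gita in UTC: 12:45-18:45 (add 8h to convert from UTC-8).
Alice in UTC: 13:00-15:30, 18:30-19:00 (add 8h to convert from UTC-8).
Sven in UTC: 12:15-17:00, 18:30-19:30 (add 2h to convert from UTC-2).
Quinn: free for 11:30-12:45. Keanu: not fully free for 11:30-12:45. Beatriz: free for 11:30-12:45. Gita: not fully free for 11:30-12:45. Alice: not fully free for 11:30-12:45. Sven: not fully free for 11:30-12:45.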